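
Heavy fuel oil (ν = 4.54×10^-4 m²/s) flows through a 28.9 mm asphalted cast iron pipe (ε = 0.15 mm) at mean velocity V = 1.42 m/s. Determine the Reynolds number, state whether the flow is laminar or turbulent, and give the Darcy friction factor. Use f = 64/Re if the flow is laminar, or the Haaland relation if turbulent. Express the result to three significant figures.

Re ≈ 90.4; laminar; f = 64/Re ≈ 0.708

Re = VD/ν = 1.420·0.0289/4.54×10^-4 = 90.4
Re < 2300 → laminar → f = 64/Re = 0.7080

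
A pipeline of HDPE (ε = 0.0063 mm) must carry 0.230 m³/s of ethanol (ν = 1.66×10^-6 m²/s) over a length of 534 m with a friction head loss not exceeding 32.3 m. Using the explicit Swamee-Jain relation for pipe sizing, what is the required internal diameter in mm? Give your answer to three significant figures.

D ≈ 250 mm

Swamee-Jain (Type III): D = 0.66·[ε^1.25·(LQ²/(gh_f))^4.75 + ν·Q^9.4·(L/(gh_f))^5.2]^0.04
LQ²/(gh_f) = 0.08915; L/(gh_f) = 1.685
Term 1 = ε^1.25·(…)^4.75 = 3.25×10^-12; Term 2 = ν·Q^9.4·(…)^5.2 = 2.51×10^-11
D = 0.66·(3.25×10^-12 + 2.51×10^-11)^0.04 = 0.2498 m = 250 mm
Check: V = 4.69 m/s, Re = 7.06×10^5, f = 0.01280, h_f = 30.7 m ≈ 32.3 m ✓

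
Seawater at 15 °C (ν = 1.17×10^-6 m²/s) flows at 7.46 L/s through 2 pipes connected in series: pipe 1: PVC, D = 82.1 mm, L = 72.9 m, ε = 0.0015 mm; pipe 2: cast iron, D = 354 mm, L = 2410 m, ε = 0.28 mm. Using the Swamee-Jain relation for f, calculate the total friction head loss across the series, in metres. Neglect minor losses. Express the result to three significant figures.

Pipe 1: V = 1.409 m/s, Re = 9.89×10^4, ε/D = 1.83×10^-5, f = 0.01802, h_1 = f(L/D)V²/2g = 1.619 m
Pipe 2: V = 0.07580 m/s, Re = 2.29×10^4, ε/D = 7.91×10^-4, f = 0.02692, h_2 = f(L/D)V²/2g = 0.05367 m
Series → Q common, losses add: H = Σh = 1.673 m

H ≈ 1.67 m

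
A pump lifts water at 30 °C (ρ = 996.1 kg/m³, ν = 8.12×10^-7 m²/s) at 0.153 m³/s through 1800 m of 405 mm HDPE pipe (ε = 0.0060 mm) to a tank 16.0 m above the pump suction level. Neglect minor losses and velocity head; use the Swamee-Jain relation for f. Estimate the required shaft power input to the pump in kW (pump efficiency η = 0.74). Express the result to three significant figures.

V = 4Q/(πD²) = 1.188 m/s; Re = 5.92×10^5; ε/D = 1.48×10^-5; f = 0.01296
h_f = f(L/D)V²/2g = 4.142 m
Total head H = z + h_f = 16.0 + 4.142 = 20.14 m
P_hyd = ρgQH = 996.1·9.81·0.153·20.14 = 30.11 kW
P_shaft = P_hyd/η = 30.11/0.74 = 40.70 kW

P_shaft ≈ 40.7 kW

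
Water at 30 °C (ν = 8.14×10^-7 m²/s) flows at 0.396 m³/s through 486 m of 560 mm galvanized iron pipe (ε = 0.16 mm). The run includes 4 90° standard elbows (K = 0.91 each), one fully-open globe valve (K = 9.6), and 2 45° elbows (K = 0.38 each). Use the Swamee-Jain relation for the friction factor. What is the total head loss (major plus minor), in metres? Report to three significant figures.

H_L ≈ 3.62 m

V = 4Q/(πD²) = 1.608 m/s; V²/2g = 0.1318 m
Re = 1.11×10^6, ε/D = 2.86×10^-4 → f = 0.01556 (Swamee-Jain)
Major: h_f = f(L/D)·V²/2g = 0.01556·867.9·0.1318 = 1.779 m
Minor: ΣK = 14.0; h_m = ΣK·V²/2g = 1.845 m
Total H_L = 1.779 + 1.845 = 3.624 m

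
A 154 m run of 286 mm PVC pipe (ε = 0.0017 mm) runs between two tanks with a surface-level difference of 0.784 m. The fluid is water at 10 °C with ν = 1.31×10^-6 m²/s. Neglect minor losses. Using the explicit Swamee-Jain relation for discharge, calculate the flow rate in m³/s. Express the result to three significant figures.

Swamee-Jain (Type II): Q = -0.965·√(gD⁵h_f/L)·ln[ε/(3.7D) + √(3.17ν²L/(gD³h_f))]
√(gD⁵h_f/L) = √(9.81·0.286⁵·0.784/154) = 0.009776
ε/(3.7D) = 1.61×10^-6; √(3.17ν²L/(gD³h_f)) = 6.82×10^-5
Q = -0.965·0.009776·ln(6.984×10^-5) = 0.09027 m³/s
Check: V = 1.41 m/s, Re = 3.07×10^5, f = 0.01439, h_f = 0.780 m ≈ 0.784 m ✓

Q ≈ 0.0903 m³/s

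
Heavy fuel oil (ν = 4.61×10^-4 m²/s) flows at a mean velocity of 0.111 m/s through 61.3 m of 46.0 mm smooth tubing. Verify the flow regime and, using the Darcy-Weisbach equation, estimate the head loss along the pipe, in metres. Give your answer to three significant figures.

Re = VD/ν = 0.111·0.04600/4.61×10^-4 = 11.1 → laminar (Re < 2300)
f = 64/Re = 5.778
h_f = f(L/D)V²/(2g) = 5.778·(61.3/0.04600)·0.111²/(2·9.81) = 4.836 m

h_f ≈ 4.84 m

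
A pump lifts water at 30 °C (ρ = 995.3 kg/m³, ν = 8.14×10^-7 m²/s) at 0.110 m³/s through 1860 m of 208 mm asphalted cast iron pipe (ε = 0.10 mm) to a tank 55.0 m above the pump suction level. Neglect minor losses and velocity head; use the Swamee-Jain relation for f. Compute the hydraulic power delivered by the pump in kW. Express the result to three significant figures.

V = 4Q/(πD²) = 3.237 m/s; Re = 8.27×10^5; ε/D = 4.81×10^-4; f = 0.01728
h_f = f(L/D)V²/2g = 82.52 m
Total head H = z + h_f = 55.0 + 82.52 = 137.5 m
P_hyd = ρgQH = 995.3·9.81·0.110·137.5 = 147.7 kW

P_hyd ≈ 148 kW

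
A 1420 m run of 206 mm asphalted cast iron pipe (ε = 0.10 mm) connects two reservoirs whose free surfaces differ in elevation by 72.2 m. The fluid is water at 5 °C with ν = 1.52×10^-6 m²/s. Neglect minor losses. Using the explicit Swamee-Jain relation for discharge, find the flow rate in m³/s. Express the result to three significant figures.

Q ≈ 0.114 m³/s

Swamee-Jain (Type II): Q = -0.965·√(gD⁵h_f/L)·ln[ε/(3.7D) + √(3.17ν²L/(gD³h_f))]
√(gD⁵h_f/L) = √(9.81·0.206⁵·72.2/1420) = 0.01360
ε/(3.7D) = 1.31×10^-4; √(3.17ν²L/(gD³h_f)) = 4.10×10^-5
Q = -0.965·0.01360·ln(1.722×10^-4) = 0.1138 m³/s
Check: V = 3.41 m/s, Re = 4.63×10^5, f = 0.01776, h_f = 72.7 m ≈ 72.2 m ✓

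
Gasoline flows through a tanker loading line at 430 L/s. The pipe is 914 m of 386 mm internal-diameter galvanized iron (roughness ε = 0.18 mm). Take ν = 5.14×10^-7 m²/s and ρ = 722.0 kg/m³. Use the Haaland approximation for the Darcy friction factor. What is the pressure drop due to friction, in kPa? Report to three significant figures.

V = 4Q/(πD²) = 4·0.430/(π·0.386²) = 3.675 m/s
Re = VD/ν = 3.675·0.386/5.14×10^-7 = 2.76×10^6 → turbulent
ε/D = 0.18/386 = 4.66×10^-4
Haaland: f = 0.01665
h_f = f(L/D)V²/(2g) = 0.01665·(914/0.386)·3.675²/(2·9.81) = 27.13 m
Δp = ρg·h_f = 722.0·9.81·27.13 = 192.1 kPa

Δp ≈ 192 kPa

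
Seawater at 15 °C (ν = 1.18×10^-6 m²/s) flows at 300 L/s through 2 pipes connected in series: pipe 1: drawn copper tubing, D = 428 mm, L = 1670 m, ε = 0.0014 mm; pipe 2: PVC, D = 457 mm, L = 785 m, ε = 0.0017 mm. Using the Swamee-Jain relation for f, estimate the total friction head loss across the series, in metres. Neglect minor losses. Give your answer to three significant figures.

Pipe 1: V = 2.085 m/s, Re = 7.56×10^5, ε/D = 3.27×10^-6, f = 0.01224, h_1 = f(L/D)V²/2g = 10.59 m
Pipe 2: V = 1.829 m/s, Re = 7.08×10^5, ε/D = 3.72×10^-6, f = 0.01239, h_2 = f(L/D)V²/2g = 3.628 m
Series → Q common, losses add: H = Σh = 14.21 m

H ≈ 14.2 m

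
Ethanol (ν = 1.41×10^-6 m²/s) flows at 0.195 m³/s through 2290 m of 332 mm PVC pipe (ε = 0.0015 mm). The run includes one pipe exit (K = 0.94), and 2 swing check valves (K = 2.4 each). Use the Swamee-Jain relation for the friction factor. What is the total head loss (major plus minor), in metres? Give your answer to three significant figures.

H_L ≈ 24.7 m

V = 4Q/(πD²) = 2.253 m/s; V²/2g = 0.2586 m
Re = 5.30×10^5, ε/D = 4.52×10^-6 → f = 0.01303 (Swamee-Jain)
Major: h_f = f(L/D)·V²/2g = 0.01303·6898·0.2586 = 23.24 m
Minor: ΣK = 5.74; h_m = ΣK·V²/2g = 1.484 m
Total H_L = 23.24 + 1.484 = 24.73 m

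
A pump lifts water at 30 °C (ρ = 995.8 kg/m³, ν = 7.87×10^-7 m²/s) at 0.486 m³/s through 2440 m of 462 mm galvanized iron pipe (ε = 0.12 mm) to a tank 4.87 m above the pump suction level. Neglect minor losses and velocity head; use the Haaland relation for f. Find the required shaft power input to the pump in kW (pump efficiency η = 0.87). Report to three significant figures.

V = 4Q/(πD²) = 2.899 m/s; Re = 1.70×10^6; ε/D = 2.60×10^-4; f = 0.01495
h_f = f(L/D)V²/2g = 33.82 m
Total head H = z + h_f = 4.87 + 33.82 = 38.69 m
P_hyd = ρgQH = 995.8·9.81·0.486·38.69 = 183.7 kW
P_shaft = P_hyd/η = 183.7/0.87 = 211.1 kW

P_shaft ≈ 211 kW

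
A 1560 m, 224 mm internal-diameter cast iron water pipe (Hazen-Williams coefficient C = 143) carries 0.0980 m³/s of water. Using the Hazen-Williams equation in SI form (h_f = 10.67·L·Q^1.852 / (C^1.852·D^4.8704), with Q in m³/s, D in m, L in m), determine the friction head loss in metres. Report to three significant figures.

h_f = 10.67·1560·0.0980^1.852 / (143^1.852·0.224^4.8704) = 33.57 m

h_f ≈ 33.6 m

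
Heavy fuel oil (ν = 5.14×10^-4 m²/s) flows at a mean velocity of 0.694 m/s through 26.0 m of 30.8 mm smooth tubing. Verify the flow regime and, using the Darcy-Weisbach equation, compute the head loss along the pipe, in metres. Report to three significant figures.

h_f ≈ 31.9 m

Re = VD/ν = 0.694·0.03080/5.14×10^-4 = 41.6 → laminar (Re < 2300)
f = 64/Re = 1.539
h_f = f(L/D)V²/(2g) = 1.539·(26.0/0.03080)·0.694²/(2·9.81) = 31.89 m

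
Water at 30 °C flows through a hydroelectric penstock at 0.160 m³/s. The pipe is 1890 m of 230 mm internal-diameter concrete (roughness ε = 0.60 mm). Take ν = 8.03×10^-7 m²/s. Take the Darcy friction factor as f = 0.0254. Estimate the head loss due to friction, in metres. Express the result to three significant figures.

V = 4Q/(πD²) = 4·0.160/(π·0.230²) = 3.851 m/s
h_f = f(L/D)V²/(2g) = 0.02540·(1890/0.230)·3.851²/(2·9.81) = 157.8 m

h_f ≈ 158 m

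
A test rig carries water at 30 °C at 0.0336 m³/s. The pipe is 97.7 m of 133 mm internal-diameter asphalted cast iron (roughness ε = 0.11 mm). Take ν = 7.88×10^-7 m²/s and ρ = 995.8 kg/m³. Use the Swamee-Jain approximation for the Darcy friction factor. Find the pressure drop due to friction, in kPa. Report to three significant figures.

V = 4Q/(πD²) = 4·0.0336/(π·0.133²) = 2.419 m/s
Re = VD/ν = 2.419·0.133/7.88×10^-7 = 4.08×10^5 → turbulent
ε/D = 0.11/133 = 8.27×10^-4
Swamee-Jain: f = 0.01971
h_f = f(L/D)V²/(2g) = 0.01971·(97.7/0.133)·2.419²/(2·9.81) = 4.317 m
Δp = ρg·h_f = 995.8·9.81·4.317 = 42.17 kPa

Δp ≈ 42.2 kPa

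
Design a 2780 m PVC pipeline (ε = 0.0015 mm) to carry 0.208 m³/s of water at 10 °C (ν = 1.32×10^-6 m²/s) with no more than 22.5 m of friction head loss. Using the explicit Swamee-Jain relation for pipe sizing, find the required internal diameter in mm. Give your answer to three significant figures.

D ≈ 361 mm

Swamee-Jain (Type III): D = 0.66·[ε^1.25·(LQ²/(gh_f))^4.75 + ν·Q^9.4·(L/(gh_f))^5.2]^0.04
LQ²/(gh_f) = 0.5449; L/(gh_f) = 12.59
Term 1 = ε^1.25·(…)^4.75 = 2.94×10^-9; Term 2 = ν·Q^9.4·(…)^5.2 = 2.70×10^-7
D = 0.66·(2.94×10^-9 + 2.70×10^-7)^0.04 = 0.3606 m = 361 mm
Check: V = 2.04 m/s, Re = 5.56×10^5, f = 0.01292, h_f = 21.1 m ≈ 22.5 m ✓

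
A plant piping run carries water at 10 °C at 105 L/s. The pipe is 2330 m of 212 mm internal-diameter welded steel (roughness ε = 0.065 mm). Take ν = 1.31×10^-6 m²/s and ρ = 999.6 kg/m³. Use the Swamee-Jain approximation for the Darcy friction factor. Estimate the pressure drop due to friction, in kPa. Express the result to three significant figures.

V = 4Q/(πD²) = 4·0.105/(π·0.212²) = 2.975 m/s
Re = VD/ν = 2.975·0.212/1.31×10^-6 = 4.81×10^5 → turbulent
ε/D = 0.065/212 = 3.07×10^-4
Swamee-Jain: f = 0.01647
h_f = f(L/D)V²/(2g) = 0.01647·(2330/0.212)·2.975²/(2·9.81) = 81.63 m
Δp = ρg·h_f = 999.6·9.81·81.63 = 800.4 kPa

Δp ≈ 800 kPa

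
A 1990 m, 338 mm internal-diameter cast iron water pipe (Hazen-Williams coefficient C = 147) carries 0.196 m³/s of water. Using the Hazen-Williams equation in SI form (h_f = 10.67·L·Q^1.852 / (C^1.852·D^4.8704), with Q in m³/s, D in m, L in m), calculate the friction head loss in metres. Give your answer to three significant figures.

h_f ≈ 19.8 m

h_f = 10.67·1990·0.196^1.852 / (147^1.852·0.338^4.8704) = 19.80 m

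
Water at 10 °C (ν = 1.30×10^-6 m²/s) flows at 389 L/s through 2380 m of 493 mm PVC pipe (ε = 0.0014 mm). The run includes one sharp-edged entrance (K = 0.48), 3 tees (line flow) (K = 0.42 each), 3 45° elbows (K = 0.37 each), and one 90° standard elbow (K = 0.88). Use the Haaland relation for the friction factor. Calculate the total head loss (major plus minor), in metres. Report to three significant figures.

V = 4Q/(πD²) = 2.038 m/s; V²/2g = 0.2117 m
Re = 7.73×10^5, ε/D = 2.84×10^-6 → f = 0.01214 (Haaland)
Major: h_f = f(L/D)·V²/2g = 0.01214·4828·0.2117 = 12.41 m
Minor: ΣK = 3.73; h_m = ΣK·V²/2g = 0.7895 m
Total H_L = 12.41 + 0.7895 = 13.20 m

H_L ≈ 13.2 m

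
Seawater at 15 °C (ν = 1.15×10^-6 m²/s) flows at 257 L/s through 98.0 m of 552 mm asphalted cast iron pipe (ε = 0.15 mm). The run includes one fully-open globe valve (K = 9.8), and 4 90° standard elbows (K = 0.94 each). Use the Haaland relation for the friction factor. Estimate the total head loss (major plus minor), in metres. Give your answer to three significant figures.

H_L ≈ 0.963 m

V = 4Q/(πD²) = 1.074 m/s; V²/2g = 0.05878 m
Re = 5.15×10^5, ε/D = 2.72×10^-4 → f = 0.01589 (Haaland)
Major: h_f = f(L/D)·V²/2g = 0.01589·177.5·0.05878 = 0.1658 m
Minor: ΣK = 13.6; h_m = ΣK·V²/2g = 0.7971 m
Total H_L = 0.1658 + 0.7971 = 0.9629 m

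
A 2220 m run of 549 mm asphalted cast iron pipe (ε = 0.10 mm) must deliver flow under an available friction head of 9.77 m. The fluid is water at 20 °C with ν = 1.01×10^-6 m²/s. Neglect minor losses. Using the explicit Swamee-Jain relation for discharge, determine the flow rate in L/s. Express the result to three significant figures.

Swamee-Jain (Type II): Q = -0.965·√(gD⁵h_f/L)·ln[ε/(3.7D) + √(3.17ν²L/(gD³h_f))]
√(gD⁵h_f/L) = √(9.81·0.549⁵·9.77/2220) = 0.04640
ε/(3.7D) = 4.92×10^-5; √(3.17ν²L/(gD³h_f)) = 2.13×10^-5
Q = -0.965·0.04640·ln(7.051×10^-5) = 0.4281 m³/s
Check: V = 1.81 m/s, Re = 9.83×10^5, f = 0.01459, h_f = 9.83 m ≈ 9.77 m ✓

Q ≈ 428 L/s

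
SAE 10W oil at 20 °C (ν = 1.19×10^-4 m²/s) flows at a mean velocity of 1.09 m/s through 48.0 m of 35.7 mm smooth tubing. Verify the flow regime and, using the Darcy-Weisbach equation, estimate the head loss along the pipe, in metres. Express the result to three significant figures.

Re = VD/ν = 1.09·0.03570/1.19×10^-4 = 327 → laminar (Re < 2300)
f = 64/Re = 0.1957
h_f = f(L/D)V²/(2g) = 0.1957·(48.0/0.03570)·1.09²/(2·9.81) = 15.94 m

h_f ≈ 15.9 m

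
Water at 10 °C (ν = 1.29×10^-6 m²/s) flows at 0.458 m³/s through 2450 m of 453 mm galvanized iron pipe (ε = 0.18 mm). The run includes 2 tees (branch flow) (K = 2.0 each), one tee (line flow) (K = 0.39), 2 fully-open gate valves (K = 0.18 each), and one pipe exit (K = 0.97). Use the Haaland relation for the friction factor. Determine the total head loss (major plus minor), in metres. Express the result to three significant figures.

V = 4Q/(πD²) = 2.842 m/s; V²/2g = 0.4116 m
Re = 9.98×10^5, ε/D = 3.97×10^-4 → f = 0.01642 (Haaland)
Major: h_f = f(L/D)·V²/2g = 0.01642·5408·0.4116 = 36.56 m
Minor: ΣK = 5.72; h_m = ΣK·V²/2g = 2.354 m
Total H_L = 36.56 + 2.354 = 38.91 m

H_L ≈ 38.9 m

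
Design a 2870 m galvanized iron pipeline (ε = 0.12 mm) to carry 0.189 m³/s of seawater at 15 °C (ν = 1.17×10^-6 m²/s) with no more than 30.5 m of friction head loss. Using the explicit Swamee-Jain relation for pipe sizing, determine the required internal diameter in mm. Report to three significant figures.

D ≈ 347 mm

Swamee-Jain (Type III): D = 0.66·[ε^1.25·(LQ²/(gh_f))^4.75 + ν·Q^9.4·(L/(gh_f))^5.2]^0.04
LQ²/(gh_f) = 0.3426; L/(gh_f) = 9.592
Term 1 = ε^1.25·(…)^4.75 = 7.75×10^-8; Term 2 = ν·Q^9.4·(…)^5.2 = 2.36×10^-8
D = 0.66·(7.75×10^-8 + 2.36×10^-8)^0.04 = 0.3465 m = 347 mm
Check: V = 2.00 m/s, Re = 5.94×10^5, f = 0.01656, h_f = 28.1 m ≈ 30.5 m ✓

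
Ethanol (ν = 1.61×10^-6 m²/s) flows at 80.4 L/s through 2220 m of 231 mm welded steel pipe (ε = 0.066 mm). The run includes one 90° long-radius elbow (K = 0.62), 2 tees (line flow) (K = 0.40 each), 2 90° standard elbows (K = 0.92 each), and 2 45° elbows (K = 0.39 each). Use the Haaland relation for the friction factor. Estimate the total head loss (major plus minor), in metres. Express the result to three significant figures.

V = 4Q/(πD²) = 1.918 m/s; V²/2g = 0.1876 m
Re = 2.75×10^5, ε/D = 2.86×10^-4 → f = 0.01684 (Haaland)
Major: h_f = f(L/D)·V²/2g = 0.01684·9610·0.1876 = 30.35 m
Minor: ΣK = 4.04; h_m = ΣK·V²/2g = 0.7578 m
Total H_L = 30.35 + 0.7578 = 31.11 m

H_L ≈ 31.1 m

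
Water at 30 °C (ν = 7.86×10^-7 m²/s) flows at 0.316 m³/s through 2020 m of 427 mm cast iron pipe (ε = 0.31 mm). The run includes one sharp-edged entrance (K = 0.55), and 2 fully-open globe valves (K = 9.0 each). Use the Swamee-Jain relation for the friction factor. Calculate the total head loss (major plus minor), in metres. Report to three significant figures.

H_L ≈ 26.4 m

V = 4Q/(πD²) = 2.207 m/s; V²/2g = 0.2482 m
Re = 1.20×10^6, ε/D = 7.26×10^-4 → f = 0.01860 (Swamee-Jain)
Major: h_f = f(L/D)·V²/2g = 0.01860·4731·0.2482 = 21.84 m
Minor: ΣK = 18.6; h_m = ΣK·V²/2g = 4.604 m
Total H_L = 21.84 + 4.604 = 26.44 m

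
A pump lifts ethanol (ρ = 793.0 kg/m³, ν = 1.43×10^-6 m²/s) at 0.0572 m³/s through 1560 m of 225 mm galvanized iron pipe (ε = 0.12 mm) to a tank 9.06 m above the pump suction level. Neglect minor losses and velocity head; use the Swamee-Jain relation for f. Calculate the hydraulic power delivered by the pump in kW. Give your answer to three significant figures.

P_hyd ≈ 10.2 kW

V = 4Q/(πD²) = 1.439 m/s; Re = 2.26×10^5; ε/D = 5.33×10^-4; f = 0.01891
h_f = f(L/D)V²/2g = 13.83 m
Total head H = z + h_f = 9.06 + 13.83 = 22.89 m
P_hyd = ρgQH = 793.0·9.81·0.0572·22.89 = 10.19 kW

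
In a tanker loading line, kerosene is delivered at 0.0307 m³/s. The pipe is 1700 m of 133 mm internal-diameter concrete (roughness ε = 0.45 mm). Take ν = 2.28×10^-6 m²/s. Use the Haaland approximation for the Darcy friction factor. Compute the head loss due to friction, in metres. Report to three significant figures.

h_f ≈ 89.0 m

V = 4Q/(πD²) = 4·0.0307/(π·0.133²) = 2.210 m/s
Re = VD/ν = 2.210·0.133/2.28×10^-6 = 1.29×10^5 → turbulent
ε/D = 0.45/133 = 0.00338
Haaland: f = 0.02798
h_f = f(L/D)V²/(2g) = 0.02798·(1700/0.133)·2.210²/(2·9.81) = 89.00 m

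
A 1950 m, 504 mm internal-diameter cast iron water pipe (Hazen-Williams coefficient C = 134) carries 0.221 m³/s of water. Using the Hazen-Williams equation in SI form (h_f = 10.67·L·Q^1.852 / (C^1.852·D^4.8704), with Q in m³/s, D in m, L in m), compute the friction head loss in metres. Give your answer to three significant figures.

h_f ≈ 4.11 m

h_f = 10.67·1950·0.221^1.852 / (134^1.852·0.504^4.8704) = 4.111 m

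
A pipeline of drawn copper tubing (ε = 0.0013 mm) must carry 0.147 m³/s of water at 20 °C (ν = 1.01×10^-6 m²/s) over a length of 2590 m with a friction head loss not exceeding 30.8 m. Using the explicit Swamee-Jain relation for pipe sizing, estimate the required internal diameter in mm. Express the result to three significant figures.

Swamee-Jain (Type III): D = 0.66·[ε^1.25·(LQ²/(gh_f))^4.75 + ν·Q^9.4·(L/(gh_f))^5.2]^0.04
LQ²/(gh_f) = 0.1852; L/(gh_f) = 8.572
Term 1 = ε^1.25·(…)^4.75 = 1.46×10^-11; Term 2 = ν·Q^9.4·(…)^5.2 = 1.07×10^-9
D = 0.66·(1.46×10^-11 + 1.07×10^-9)^0.04 = 0.2890 m = 289 mm
Check: V = 2.24 m/s, Re = 6.41×10^5, f = 0.01261, h_f = 28.9 m ≈ 30.8 m ✓

D ≈ 289 mm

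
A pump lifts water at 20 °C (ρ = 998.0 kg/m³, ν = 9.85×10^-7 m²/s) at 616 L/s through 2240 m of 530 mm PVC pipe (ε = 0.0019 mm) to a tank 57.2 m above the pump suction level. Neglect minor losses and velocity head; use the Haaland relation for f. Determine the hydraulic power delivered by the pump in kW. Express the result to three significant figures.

V = 4Q/(πD²) = 2.792 m/s; Re = 1.50×10^6; ε/D = 3.58×10^-6; f = 0.01091
h_f = f(L/D)V²/2g = 18.33 m
Total head H = z + h_f = 57.2 + 18.33 = 75.53 m
P_hyd = ρgQH = 998.0·9.81·0.616·75.53 = 455.5 kW

P_hyd ≈ 455 kW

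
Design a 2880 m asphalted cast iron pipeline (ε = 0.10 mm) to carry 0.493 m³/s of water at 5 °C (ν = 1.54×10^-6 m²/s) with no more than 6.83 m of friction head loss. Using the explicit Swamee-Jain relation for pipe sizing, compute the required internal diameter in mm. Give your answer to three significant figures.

Swamee-Jain (Type III): D = 0.66·[ε^1.25·(LQ²/(gh_f))^4.75 + ν·Q^9.4·(L/(gh_f))^5.2]^0.04
LQ²/(gh_f) = 10.45; L/(gh_f) = 42.98
Term 1 = ε^1.25·(…)^4.75 = 0.692; Term 2 = ν·Q^9.4·(…)^5.2 = 0.622
D = 0.66·(0.692 + 0.622)^0.04 = 0.6672 m = 667 mm
Check: V = 1.41 m/s, Re = 6.11×10^5, f = 0.01474, h_f = 6.45 m ≈ 6.83 m ✓

D ≈ 667 mm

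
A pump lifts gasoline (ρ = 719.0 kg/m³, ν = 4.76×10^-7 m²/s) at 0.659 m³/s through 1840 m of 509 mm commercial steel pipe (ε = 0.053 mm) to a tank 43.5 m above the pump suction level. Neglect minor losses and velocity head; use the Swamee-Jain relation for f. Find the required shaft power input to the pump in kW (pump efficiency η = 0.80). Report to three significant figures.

V = 4Q/(πD²) = 3.239 m/s; Re = 3.46×10^6; ε/D = 1.04×10^-4; f = 0.01263
h_f = f(L/D)V²/2g = 24.41 m
Total head H = z + h_f = 43.5 + 24.41 = 67.91 m
P_hyd = ρgQH = 719.0·9.81·0.659·67.91 = 315.7 kW
P_shaft = P_hyd/η = 315.7/0.80 = 394.6 kW

P_shaft ≈ 395 kW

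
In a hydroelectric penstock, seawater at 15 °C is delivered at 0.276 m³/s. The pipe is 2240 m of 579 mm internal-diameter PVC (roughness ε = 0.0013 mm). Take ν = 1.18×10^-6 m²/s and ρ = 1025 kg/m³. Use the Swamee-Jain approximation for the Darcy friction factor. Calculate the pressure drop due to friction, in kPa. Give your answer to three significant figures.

Δp ≈ 28.5 kPa

V = 4Q/(πD²) = 4·0.276/(π·0.579²) = 1.048 m/s
Re = VD/ν = 1.048·0.579/1.18×10^-6 = 5.14×10^5 → turbulent
ε/D = 0.0013/579 = 2.25×10^-6
Swamee-Jain: f = 0.01306
h_f = f(L/D)V²/(2g) = 0.01306·(2240/0.579)·1.048²/(2·9.81) = 2.830 m
Δp = ρg·h_f = 1025·9.81·2.830 = 28.46 kPa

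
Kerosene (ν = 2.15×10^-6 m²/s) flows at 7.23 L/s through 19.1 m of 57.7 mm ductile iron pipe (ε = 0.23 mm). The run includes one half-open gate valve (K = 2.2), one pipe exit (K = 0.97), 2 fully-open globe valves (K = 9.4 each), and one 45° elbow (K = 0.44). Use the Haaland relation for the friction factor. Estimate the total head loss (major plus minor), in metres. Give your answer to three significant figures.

H_L ≈ 12.6 m

V = 4Q/(πD²) = 2.765 m/s; V²/2g = 0.3897 m
Re = 7.42×10^4, ε/D = 0.00399 → f = 0.02975 (Haaland)
Major: h_f = f(L/D)·V²/2g = 0.02975·331.0·0.3897 = 3.837 m
Minor: ΣK = 22.4; h_m = ΣK·V²/2g = 8.732 m
Total H_L = 3.837 + 8.732 = 12.57 m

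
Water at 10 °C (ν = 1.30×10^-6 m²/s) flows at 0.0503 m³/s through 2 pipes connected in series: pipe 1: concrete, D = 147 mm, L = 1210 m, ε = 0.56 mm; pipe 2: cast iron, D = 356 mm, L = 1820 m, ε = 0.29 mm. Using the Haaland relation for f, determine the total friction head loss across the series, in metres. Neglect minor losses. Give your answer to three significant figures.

Pipe 1: V = 2.964 m/s, Re = 3.35×10^5, ε/D = 0.00381, f = 0.02838, h_1 = f(L/D)V²/2g = 104.6 m
Pipe 2: V = 0.5053 m/s, Re = 1.38×10^5, ε/D = 8.15×10^-4, f = 0.02068, h_2 = f(L/D)V²/2g = 1.376 m
Series → Q common, losses add: H = Σh = 106.0 m

H ≈ 106 m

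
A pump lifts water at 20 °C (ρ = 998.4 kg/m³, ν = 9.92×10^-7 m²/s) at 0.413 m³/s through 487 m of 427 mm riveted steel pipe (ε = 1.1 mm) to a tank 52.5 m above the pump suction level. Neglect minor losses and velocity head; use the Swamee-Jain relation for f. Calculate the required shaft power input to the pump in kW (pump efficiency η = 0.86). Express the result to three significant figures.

P_shaft ≈ 304 kW

V = 4Q/(πD²) = 2.884 m/s; Re = 1.24×10^6; ε/D = 0.00258; f = 0.02526
h_f = f(L/D)V²/2g = 12.22 m
Total head H = z + h_f = 52.5 + 12.22 = 64.72 m
P_hyd = ρgQH = 998.4·9.81·0.413·64.72 = 261.8 kW
P_shaft = P_hyd/η = 261.8/0.86 = 304.4 kW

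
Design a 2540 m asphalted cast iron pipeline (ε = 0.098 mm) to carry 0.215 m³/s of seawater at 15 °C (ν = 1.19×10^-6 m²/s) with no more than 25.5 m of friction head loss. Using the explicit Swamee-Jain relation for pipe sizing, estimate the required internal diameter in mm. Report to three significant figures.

D ≈ 365 mm

Swamee-Jain (Type III): D = 0.66·[ε^1.25·(LQ²/(gh_f))^4.75 + ν·Q^9.4·(L/(gh_f))^5.2]^0.04
LQ²/(gh_f) = 0.4694; L/(gh_f) = 10.15
Term 1 = ε^1.25·(…)^4.75 = 2.68×10^-7; Term 2 = ν·Q^9.4·(…)^5.2 = 1.08×10^-7
D = 0.66·(2.68×10^-7 + 1.08×10^-7)^0.04 = 0.3652 m = 365 mm
Check: V = 2.05 m/s, Re = 6.30×10^5, f = 0.01586, h_f = 23.7 m ≈ 25.5 m ✓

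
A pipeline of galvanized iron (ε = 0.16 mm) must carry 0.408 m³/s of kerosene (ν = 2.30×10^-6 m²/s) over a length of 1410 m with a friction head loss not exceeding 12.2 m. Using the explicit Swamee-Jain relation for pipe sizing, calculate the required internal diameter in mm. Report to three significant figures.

D ≈ 491 mm

Swamee-Jain (Type III): D = 0.66·[ε^1.25·(LQ²/(gh_f))^4.75 + ν·Q^9.4·(L/(gh_f))^5.2]^0.04
LQ²/(gh_f) = 1.961; L/(gh_f) = 11.78
Term 1 = ε^1.25·(…)^4.75 = 4.41×10^-4; Term 2 = ν·Q^9.4·(…)^5.2 = 1.87×10^-4
D = 0.66·(4.41×10^-4 + 1.87×10^-4)^0.04 = 0.4914 m = 491 mm
Check: V = 2.15 m/s, Re = 4.60×10^5, f = 0.01667, h_f = 11.3 m ≈ 12.2 m ✓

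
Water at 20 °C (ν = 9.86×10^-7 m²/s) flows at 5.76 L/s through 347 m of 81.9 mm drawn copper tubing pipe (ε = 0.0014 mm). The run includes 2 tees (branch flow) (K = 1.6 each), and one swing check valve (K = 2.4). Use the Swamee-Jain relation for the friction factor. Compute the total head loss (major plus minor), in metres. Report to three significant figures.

H_L ≈ 5.07 m

V = 4Q/(πD²) = 1.093 m/s; V²/2g = 0.06093 m
Re = 9.08×10^4, ε/D = 1.71×10^-5 → f = 0.01833 (Swamee-Jain)
Major: h_f = f(L/D)·V²/2g = 0.01833·4237·0.06093 = 4.731 m
Minor: ΣK = 5.60; h_m = ΣK·V²/2g = 0.3412 m
Total H_L = 4.731 + 0.3412 = 5.072 m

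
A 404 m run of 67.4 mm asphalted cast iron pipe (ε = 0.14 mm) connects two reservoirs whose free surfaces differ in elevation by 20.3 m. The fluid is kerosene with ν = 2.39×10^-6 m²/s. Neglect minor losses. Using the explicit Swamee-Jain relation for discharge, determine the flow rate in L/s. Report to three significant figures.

Q ≈ 5.60 L/s

Swamee-Jain (Type II): Q = -0.965·√(gD⁵h_f/L)·ln[ε/(3.7D) + √(3.17ν²L/(gD³h_f))]
√(gD⁵h_f/L) = √(9.81·0.0674⁵·20.3/404) = 8.280×10^-4
ε/(3.7D) = 5.61×10^-4; √(3.17ν²L/(gD³h_f)) = 3.46×10^-4
Q = -0.965·8.280×10^-4·ln(9.078×10^-4) = 0.005597 m³/s
Check: V = 1.57 m/s, Re = 4.42×10^4, f = 0.02728, h_f = 20.5 m ≈ 20.3 m ✓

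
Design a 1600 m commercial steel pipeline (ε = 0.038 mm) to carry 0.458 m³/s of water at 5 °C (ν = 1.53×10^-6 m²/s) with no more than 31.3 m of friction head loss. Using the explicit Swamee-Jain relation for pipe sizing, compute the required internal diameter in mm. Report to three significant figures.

D ≈ 416 mm

Swamee-Jain (Type III): D = 0.66·[ε^1.25·(LQ²/(gh_f))^4.75 + ν·Q^9.4·(L/(gh_f))^5.2]^0.04
LQ²/(gh_f) = 1.093; L/(gh_f) = 5.211
Term 1 = ε^1.25·(…)^4.75 = 4.55×10^-6; Term 2 = ν·Q^9.4·(…)^5.2 = 5.31×10^-6
D = 0.66·(4.55×10^-6 + 5.31×10^-6)^0.04 = 0.4162 m = 416 mm
Check: V = 3.37 m/s, Re = 9.16×10^5, f = 0.01348, h_f = 29.9 m ≈ 31.3 m ✓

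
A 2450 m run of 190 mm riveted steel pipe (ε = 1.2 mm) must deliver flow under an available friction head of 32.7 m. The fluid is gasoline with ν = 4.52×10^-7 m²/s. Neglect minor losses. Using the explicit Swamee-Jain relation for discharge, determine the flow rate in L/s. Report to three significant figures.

Q ≈ 34.9 L/s

Swamee-Jain (Type II): Q = -0.965·√(gD⁵h_f/L)·ln[ε/(3.7D) + √(3.17ν²L/(gD³h_f))]
√(gD⁵h_f/L) = √(9.81·0.190⁵·32.7/2450) = 0.005694
ε/(3.7D) = 0.00171; √(3.17ν²L/(gD³h_f)) = 2.69×10^-5
Q = -0.965·0.005694·ln(0.001734) = 0.03493 m³/s
Check: V = 1.23 m/s, Re = 5.18×10^5, f = 0.03288, h_f = 32.8 m ≈ 32.7 m ✓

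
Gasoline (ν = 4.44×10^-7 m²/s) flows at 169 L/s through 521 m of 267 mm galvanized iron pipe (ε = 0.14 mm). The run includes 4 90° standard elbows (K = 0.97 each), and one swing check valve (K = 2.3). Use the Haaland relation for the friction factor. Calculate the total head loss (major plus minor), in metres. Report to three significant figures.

V = 4Q/(πD²) = 3.018 m/s; V²/2g = 0.4644 m
Re = 1.82×10^6, ε/D = 5.24×10^-4 → f = 0.01715 (Haaland)
Major: h_f = f(L/D)·V²/2g = 0.01715·1951·0.4644 = 15.54 m
Minor: ΣK = 6.18; h_m = ΣK·V²/2g = 2.870 m
Total H_L = 15.54 + 2.870 = 18.41 m

H_L ≈ 18.4 m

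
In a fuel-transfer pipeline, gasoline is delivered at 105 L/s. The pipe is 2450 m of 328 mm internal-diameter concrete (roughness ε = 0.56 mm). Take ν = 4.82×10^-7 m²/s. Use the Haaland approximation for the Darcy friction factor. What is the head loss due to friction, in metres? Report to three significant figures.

V = 4Q/(πD²) = 4·0.105/(π·0.328²) = 1.243 m/s
Re = VD/ν = 1.243·0.328/4.82×10^-7 = 8.46×10^5 → turbulent
ε/D = 0.56/328 = 0.00171
Haaland: f = 0.02273
h_f = f(L/D)V²/(2g) = 0.02273·(2450/0.328)·1.243²/(2·9.81) = 13.36 m

h_f ≈ 13.4 m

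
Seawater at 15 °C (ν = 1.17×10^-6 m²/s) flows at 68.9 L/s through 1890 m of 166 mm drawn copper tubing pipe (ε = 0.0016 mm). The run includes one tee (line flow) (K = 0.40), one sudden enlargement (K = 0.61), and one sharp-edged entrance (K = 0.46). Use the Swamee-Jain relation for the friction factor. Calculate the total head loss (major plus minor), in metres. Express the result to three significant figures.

H_L ≈ 80.0 m

V = 4Q/(πD²) = 3.184 m/s; V²/2g = 0.5166 m
Re = 4.52×10^5, ε/D = 9.64×10^-6 → f = 0.01348 (Swamee-Jain)
Major: h_f = f(L/D)·V²/2g = 0.01348·11386·0.5166 = 79.27 m
Minor: ΣK = 1.47; h_m = ΣK·V²/2g = 0.7594 m
Total H_L = 79.27 + 0.7594 = 80.03 m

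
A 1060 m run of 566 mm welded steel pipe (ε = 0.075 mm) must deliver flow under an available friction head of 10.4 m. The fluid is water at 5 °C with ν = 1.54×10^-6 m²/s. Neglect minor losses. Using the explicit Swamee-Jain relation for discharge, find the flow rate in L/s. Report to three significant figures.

Swamee-Jain (Type II): Q = -0.965·√(gD⁵h_f/L)·ln[ε/(3.7D) + √(3.17ν²L/(gD³h_f))]
√(gD⁵h_f/L) = √(9.81·0.566⁵·10.4/1060) = 0.07477
ε/(3.7D) = 3.58×10^-5; √(3.17ν²L/(gD³h_f)) = 2.08×10^-5
Q = -0.965·0.07477·ln(5.657×10^-5) = 0.7057 m³/s
Check: V = 2.80 m/s, Re = 1.03×10^6, f = 0.01393, h_f = 10.5 m ≈ 10.4 m ✓

Q ≈ 706 L/s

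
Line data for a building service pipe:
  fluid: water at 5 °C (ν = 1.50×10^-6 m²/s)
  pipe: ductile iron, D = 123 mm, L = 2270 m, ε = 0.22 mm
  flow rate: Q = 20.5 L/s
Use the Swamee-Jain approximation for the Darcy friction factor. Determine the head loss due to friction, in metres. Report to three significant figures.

h_f ≈ 67.9 m

V = 4Q/(πD²) = 4·0.0205/(π·0.123²) = 1.725 m/s
Re = VD/ν = 1.725·0.123/1.50×10^-6 = 1.41×10^5 → turbulent
ε/D = 0.22/123 = 0.00179
Swamee-Jain: f = 0.02426
h_f = f(L/D)V²/(2g) = 0.02426·(2270/0.123)·1.725²/(2·9.81) = 67.92 m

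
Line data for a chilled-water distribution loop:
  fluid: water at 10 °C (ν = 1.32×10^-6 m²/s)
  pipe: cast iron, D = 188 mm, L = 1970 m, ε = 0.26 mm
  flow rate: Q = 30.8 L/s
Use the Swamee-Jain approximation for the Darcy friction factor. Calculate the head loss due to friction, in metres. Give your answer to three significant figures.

h_f ≈ 15.0 m

V = 4Q/(πD²) = 4·0.0308/(π·0.188²) = 1.110 m/s
Re = VD/ν = 1.110·0.188/1.32×10^-6 = 1.58×10^5 → turbulent
ε/D = 0.26/188 = 0.00138
Swamee-Jain: f = 0.02287
h_f = f(L/D)V²/(2g) = 0.02287·(1970/0.188)·1.110²/(2·9.81) = 15.04 m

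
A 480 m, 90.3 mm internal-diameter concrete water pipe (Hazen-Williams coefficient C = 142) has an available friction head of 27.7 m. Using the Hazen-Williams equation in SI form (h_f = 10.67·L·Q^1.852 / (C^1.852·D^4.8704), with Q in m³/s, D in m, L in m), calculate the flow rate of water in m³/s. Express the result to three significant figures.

Rearranging: Q = [h_f·C^1.852·D^4.8704 / (10.67·L)]^(1/1.852)
Q = [27.7·142^1.852·0.0903^4.8704 / (10.67·480)]^0.540 = 0.01520 m³/s

Q ≈ 0.0152 m³/s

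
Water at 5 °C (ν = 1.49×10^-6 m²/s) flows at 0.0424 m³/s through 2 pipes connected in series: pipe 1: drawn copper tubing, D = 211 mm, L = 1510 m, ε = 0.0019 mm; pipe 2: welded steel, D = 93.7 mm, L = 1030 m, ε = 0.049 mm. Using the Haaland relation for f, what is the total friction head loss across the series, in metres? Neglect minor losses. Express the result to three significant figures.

Pipe 1: V = 1.213 m/s, Re = 1.72×10^5, ε/D = 9.00×10^-6, f = 0.01602, h_1 = f(L/D)V²/2g = 8.590 m
Pipe 2: V = 6.149 m/s, Re = 3.87×10^5, ε/D = 5.23×10^-4, f = 0.01794, h_2 = f(L/D)V²/2g = 380.0 m
Series → Q common, losses add: H = Σh = 388.6 m

H ≈ 389 m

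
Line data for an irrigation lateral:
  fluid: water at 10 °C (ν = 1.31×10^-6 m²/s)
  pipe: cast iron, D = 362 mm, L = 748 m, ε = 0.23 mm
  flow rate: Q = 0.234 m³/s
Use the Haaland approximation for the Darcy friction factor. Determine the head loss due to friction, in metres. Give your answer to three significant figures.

V = 4Q/(πD²) = 4·0.234/(π·0.362²) = 2.274 m/s
Re = VD/ν = 2.274·0.362/1.31×10^-6 = 6.28×10^5 → turbulent
ε/D = 0.23/362 = 6.35×10^-4
Haaland: f = 0.01825
h_f = f(L/D)V²/(2g) = 0.01825·(748/0.362)·2.274²/(2·9.81) = 9.934 m

h_f ≈ 9.93 m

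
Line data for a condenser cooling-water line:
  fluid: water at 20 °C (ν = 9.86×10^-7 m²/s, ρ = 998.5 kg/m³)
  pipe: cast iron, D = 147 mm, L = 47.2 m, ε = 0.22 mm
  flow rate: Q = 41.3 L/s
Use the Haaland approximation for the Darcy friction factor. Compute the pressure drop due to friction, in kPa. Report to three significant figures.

Δp ≈ 21.2 kPa

V = 4Q/(πD²) = 4·0.0413/(π·0.147²) = 2.433 m/s
Re = VD/ν = 2.433·0.147/9.86×10^-7 = 3.63×10^5 → turbulent
ε/D = 0.22/147 = 0.00150
Haaland: f = 0.02230
h_f = f(L/D)V²/(2g) = 0.02230·(47.2/0.147)·2.433²/(2·9.81) = 2.161 m
Δp = ρg·h_f = 998.5·9.81·2.161 = 21.17 kPa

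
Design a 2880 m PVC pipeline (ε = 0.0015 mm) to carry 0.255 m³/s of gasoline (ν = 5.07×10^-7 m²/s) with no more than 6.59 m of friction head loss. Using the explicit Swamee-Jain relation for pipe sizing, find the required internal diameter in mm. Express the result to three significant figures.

D ≈ 487 mm

Swamee-Jain (Type III): D = 0.66·[ε^1.25·(LQ²/(gh_f))^4.75 + ν·Q^9.4·(L/(gh_f))^5.2]^0.04
LQ²/(gh_f) = 2.897; L/(gh_f) = 44.55
Term 1 = ε^1.25·(…)^4.75 = 8.21×10^-6; Term 2 = ν·Q^9.4·(…)^5.2 = 5.02×10^-4
D = 0.66·(8.21×10^-6 + 5.02×10^-4)^0.04 = 0.4874 m = 487 mm
Check: V = 1.37 m/s, Re = 1.31×10^6, f = 0.01118, h_f = 6.29 m ≈ 6.59 m ✓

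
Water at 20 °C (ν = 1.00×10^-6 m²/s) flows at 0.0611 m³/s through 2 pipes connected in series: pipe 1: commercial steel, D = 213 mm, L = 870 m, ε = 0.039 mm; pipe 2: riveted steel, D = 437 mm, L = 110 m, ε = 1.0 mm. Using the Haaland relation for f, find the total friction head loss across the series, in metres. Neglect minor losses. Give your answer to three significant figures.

H ≈ 9.60 m

Pipe 1: V = 1.715 m/s, Re = 3.65×10^5, ε/D = 1.83×10^-4, f = 0.01559, h_1 = f(L/D)V²/2g = 9.542 m
Pipe 2: V = 0.4074 m/s, Re = 1.78×10^5, ε/D = 0.00229, f = 0.02513, h_2 = f(L/D)V²/2g = 0.05351 m
Series → Q common, losses add: H = Σh = 9.596 m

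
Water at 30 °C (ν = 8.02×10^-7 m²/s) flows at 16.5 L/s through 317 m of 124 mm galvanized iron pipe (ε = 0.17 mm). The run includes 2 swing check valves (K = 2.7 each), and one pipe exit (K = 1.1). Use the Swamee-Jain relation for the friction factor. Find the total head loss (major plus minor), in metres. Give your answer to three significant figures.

H_L ≈ 6.09 m

V = 4Q/(πD²) = 1.366 m/s; V²/2g = 0.09515 m
Re = 2.11×10^5, ε/D = 0.00137 → f = 0.02249 (Swamee-Jain)
Major: h_f = f(L/D)·V²/2g = 0.02249·2556·0.09515 = 5.470 m
Minor: ΣK = 6.50; h_m = ΣK·V²/2g = 0.6185 m
Total H_L = 5.470 + 0.6185 = 6.088 m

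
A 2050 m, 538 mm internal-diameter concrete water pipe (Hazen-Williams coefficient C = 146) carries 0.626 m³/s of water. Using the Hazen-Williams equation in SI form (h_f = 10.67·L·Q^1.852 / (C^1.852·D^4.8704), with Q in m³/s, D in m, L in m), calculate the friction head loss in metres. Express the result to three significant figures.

h_f ≈ 18.4 m

h_f = 10.67·2050·0.626^1.852 / (146^1.852·0.538^4.8704) = 18.45 m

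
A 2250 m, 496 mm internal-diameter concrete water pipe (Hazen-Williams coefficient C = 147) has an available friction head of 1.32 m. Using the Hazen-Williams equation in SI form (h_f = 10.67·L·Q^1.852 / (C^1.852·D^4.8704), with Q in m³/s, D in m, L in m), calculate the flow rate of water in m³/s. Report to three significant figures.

Rearranging: Q = [h_f·C^1.852·D^4.8704 / (10.67·L)]^(1/1.852)
Q = [1.32·147^1.852·0.496^4.8704 / (10.67·2250)]^0.540 = 0.1165 m³/s

Q ≈ 0.117 m³/s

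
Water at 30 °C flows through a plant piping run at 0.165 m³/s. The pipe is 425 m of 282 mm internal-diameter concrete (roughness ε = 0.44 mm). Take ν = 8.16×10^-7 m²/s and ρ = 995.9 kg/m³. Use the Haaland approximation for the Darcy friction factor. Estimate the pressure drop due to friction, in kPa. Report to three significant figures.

Δp ≈ 116 kPa

V = 4Q/(πD²) = 4·0.165/(π·0.282²) = 2.642 m/s
Re = VD/ν = 2.642·0.282/8.16×10^-7 = 9.13×10^5 → turbulent
ε/D = 0.44/282 = 0.00156
Haaland: f = 0.02220
h_f = f(L/D)V²/(2g) = 0.02220·(425/0.282)·2.642²/(2·9.81) = 11.90 m
Δp = ρg·h_f = 995.9·9.81·11.90 = 116.3 kPa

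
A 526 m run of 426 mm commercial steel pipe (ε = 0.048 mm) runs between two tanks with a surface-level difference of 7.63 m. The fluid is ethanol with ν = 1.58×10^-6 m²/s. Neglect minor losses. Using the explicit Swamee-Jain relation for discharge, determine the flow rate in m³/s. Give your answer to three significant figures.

Swamee-Jain (Type II): Q = -0.965·√(gD⁵h_f/L)·ln[ε/(3.7D) + √(3.17ν²L/(gD³h_f))]
√(gD⁵h_f/L) = √(9.81·0.426⁵·7.63/526) = 0.04468
ε/(3.7D) = 3.05×10^-5; √(3.17ν²L/(gD³h_f)) = 2.68×10^-5
Q = -0.965·0.04468·ln(5.727×10^-5) = 0.4212 m³/s
Check: V = 2.95 m/s, Re = 7.97×10^5, f = 0.01395, h_f = 7.67 m ≈ 7.63 m ✓

Q ≈ 0.421 m³/s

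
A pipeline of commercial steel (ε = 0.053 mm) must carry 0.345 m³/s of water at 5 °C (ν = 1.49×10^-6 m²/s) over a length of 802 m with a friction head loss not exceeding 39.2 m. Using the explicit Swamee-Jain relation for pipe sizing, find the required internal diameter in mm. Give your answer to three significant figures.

Swamee-Jain (Type III): D = 0.66·[ε^1.25·(LQ²/(gh_f))^4.75 + ν·Q^9.4·(L/(gh_f))^5.2]^0.04
LQ²/(gh_f) = 0.2482; L/(gh_f) = 2.086
Term 1 = ε^1.25·(…)^4.75 = 6.04×10^-9; Term 2 = ν·Q^9.4·(…)^5.2 = 3.08×10^-9
D = 0.66·(6.04×10^-9 + 3.08×10^-9)^0.04 = 0.3147 m = 315 mm
Check: V = 4.43 m/s, Re = 9.37×10^5, f = 0.01447, h_f = 37.0 m ≈ 39.2 m ✓

D ≈ 315 mm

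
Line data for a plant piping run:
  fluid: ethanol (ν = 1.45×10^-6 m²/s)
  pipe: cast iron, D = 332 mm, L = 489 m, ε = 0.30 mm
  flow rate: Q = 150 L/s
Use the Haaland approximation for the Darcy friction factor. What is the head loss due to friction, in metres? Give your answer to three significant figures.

h_f ≈ 4.48 m

V = 4Q/(πD²) = 4·0.150/(π·0.332²) = 1.733 m/s
Re = VD/ν = 1.733·0.332/1.45×10^-6 = 3.97×10^5 → turbulent
ε/D = 0.30/332 = 9.04×10^-4
Haaland: f = 0.01990
h_f = f(L/D)V²/(2g) = 0.01990·(489/0.332)·1.733²/(2·9.81) = 4.485 m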